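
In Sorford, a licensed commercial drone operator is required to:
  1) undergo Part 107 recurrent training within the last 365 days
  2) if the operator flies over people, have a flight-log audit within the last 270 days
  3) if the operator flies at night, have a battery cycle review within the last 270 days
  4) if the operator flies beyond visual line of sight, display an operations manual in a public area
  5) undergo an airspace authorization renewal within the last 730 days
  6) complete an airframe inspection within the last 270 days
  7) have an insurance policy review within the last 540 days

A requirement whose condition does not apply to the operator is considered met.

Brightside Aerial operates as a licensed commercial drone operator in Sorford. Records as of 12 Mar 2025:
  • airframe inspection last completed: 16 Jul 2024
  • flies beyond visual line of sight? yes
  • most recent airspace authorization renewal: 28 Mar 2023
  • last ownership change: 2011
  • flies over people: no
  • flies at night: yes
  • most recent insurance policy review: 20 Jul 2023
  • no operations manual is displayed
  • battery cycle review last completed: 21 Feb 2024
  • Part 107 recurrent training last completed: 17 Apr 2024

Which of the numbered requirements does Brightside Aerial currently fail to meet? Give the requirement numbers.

3, 4, 7

1. Part 107 recurrent training 329 days ago vs limit 365 → met
2. condition 'flies over people' does not hold → requirement n/a → met
3. condition 'flies at night' holds; battery cycle review 385 days ago vs limit 270 → not met
4. condition 'flies beyond visual line of sight' holds; operations manual absent → not met
5. airspace authorization renewal 715 days ago vs limit 730 → met
6. airframe inspection 239 days ago vs limit 270 → met
7. insurance policy review 601 days ago vs limit 540 → not met
Not met: 3, 4, 7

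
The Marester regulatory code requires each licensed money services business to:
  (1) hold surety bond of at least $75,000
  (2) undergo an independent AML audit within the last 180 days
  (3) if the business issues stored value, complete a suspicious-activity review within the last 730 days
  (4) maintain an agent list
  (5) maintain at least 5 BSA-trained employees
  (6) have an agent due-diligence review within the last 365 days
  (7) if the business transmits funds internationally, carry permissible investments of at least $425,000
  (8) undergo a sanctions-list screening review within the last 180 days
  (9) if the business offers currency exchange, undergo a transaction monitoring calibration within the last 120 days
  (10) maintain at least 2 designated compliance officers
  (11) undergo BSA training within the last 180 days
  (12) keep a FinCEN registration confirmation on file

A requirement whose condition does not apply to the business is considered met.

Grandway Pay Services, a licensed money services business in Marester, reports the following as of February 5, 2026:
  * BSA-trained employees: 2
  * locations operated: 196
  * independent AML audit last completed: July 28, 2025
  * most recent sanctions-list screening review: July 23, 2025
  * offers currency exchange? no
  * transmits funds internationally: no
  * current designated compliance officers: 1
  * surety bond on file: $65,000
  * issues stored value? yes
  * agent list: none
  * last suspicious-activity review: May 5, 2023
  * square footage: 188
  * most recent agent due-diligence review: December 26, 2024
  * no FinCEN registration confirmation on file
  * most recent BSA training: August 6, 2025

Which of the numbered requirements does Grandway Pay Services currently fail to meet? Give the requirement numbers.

1. surety bond $65,000 < $75,000 → not met
2. independent AML audit 192 days ago vs limit 180 → not met
3. condition 'issues stored value' holds; suspicious-activity review 1007 days ago vs limit 730 → not met
4. agent list absent → not met
5. BSA-trained employees 2 < 5 → not met
6. agent due-diligence review 406 days ago vs limit 365 → not met
7. condition 'transmits funds internationally' does not hold → requirement n/a → met
8. sanctions-list screening review 197 days ago vs limit 180 → not met
9. condition 'offers currency exchange' does not hold → requirement n/a → met
10. designated compliance officers 1 < 2 → not met
11. BSA training 183 days ago vs limit 180 → not met
12. FinCEN registration confirmation absent → not met
Not met: 1, 2, 3, 4, 5, 6, 8, 10, 11, 12

1, 2, 3, 4, 5, 6, 8, 10, 11, 12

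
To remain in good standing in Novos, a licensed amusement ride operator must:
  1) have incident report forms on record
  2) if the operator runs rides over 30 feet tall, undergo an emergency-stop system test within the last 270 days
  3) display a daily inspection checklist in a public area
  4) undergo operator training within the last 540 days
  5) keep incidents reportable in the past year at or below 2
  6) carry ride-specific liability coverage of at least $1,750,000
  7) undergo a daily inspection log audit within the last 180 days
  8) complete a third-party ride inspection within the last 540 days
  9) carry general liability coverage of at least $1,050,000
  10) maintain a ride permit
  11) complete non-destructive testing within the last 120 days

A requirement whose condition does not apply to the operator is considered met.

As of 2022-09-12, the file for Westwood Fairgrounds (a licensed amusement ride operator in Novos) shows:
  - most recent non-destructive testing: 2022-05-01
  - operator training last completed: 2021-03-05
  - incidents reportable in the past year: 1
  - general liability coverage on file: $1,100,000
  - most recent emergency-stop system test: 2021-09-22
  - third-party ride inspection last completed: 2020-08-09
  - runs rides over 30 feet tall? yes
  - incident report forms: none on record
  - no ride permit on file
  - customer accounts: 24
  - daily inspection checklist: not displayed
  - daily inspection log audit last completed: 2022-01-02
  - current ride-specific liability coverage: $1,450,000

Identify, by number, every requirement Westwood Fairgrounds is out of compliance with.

1, 2, 3, 4, 6, 7, 8, 10, 11

1. incident report forms absent → not met
2. condition 'runs rides over 30 feet tall' holds; emergency-stop system test 355 days ago vs limit 270 → not met
3. daily inspection checklist absent → not met
4. operator training 556 days ago vs limit 540 → not met
5. incidents reportable in the past year 1 ≤ 2 → met
6. ride-specific liability coverage $1,450,000 < $1,750,000 → not met
7. daily inspection log audit 253 days ago vs limit 180 → not met
8. third-party ride inspection 764 days ago vs limit 540 → not met
9. general liability coverage $1,100,000 ≥ $1,050,000 → met
10. ride permit absent → not met
11. non-destructive testing 134 days ago vs limit 120 → not met
Not met: 1, 2, 3, 4, 6, 7, 8, 10, 11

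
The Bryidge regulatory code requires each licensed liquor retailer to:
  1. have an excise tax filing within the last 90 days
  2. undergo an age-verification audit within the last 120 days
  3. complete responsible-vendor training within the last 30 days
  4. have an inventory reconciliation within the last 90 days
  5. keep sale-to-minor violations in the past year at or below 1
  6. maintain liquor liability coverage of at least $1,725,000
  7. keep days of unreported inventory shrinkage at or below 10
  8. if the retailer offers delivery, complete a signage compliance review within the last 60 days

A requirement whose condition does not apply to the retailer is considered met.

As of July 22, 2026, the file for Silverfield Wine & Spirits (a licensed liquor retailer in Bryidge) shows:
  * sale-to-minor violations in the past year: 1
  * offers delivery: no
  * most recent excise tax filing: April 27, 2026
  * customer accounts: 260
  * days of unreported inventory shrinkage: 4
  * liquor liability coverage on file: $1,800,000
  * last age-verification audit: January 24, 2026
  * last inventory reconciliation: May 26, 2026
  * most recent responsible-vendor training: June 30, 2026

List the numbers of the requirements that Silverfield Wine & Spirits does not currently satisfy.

2

1. excise tax filing 86 days ago vs limit 90 → met
2. age-verification audit 179 days ago vs limit 120 → not met
3. responsible-vendor training 22 days ago vs limit 30 → met
4. inventory reconciliation 57 days ago vs limit 90 → met
5. sale-to-minor violations in the past year 1 ≤ 1 → met
6. liquor liability coverage $1,800,000 ≥ $1,725,000 → met
7. days of unreported inventory shrinkage 4 ≤ 10 → met
8. condition 'offers delivery' does not hold → requirement n/a → met
Not met: 2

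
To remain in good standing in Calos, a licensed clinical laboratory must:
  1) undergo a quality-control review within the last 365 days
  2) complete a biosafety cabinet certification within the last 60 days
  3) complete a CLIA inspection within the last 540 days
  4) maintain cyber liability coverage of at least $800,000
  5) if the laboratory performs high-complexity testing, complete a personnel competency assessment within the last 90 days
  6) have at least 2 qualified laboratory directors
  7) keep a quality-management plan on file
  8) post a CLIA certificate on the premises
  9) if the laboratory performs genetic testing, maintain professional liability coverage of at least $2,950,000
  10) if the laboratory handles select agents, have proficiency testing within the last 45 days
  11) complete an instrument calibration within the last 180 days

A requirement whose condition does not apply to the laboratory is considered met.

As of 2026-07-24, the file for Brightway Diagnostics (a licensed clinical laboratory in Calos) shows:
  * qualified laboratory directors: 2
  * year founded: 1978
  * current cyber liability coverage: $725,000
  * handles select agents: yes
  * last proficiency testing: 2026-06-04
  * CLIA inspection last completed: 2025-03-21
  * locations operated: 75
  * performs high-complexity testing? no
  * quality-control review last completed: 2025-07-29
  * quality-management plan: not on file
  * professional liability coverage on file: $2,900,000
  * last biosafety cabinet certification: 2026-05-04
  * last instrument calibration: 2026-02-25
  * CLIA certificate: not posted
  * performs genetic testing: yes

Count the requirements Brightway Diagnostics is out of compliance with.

1. quality-control review 360 days ago vs limit 365 → met
2. biosafety cabinet certification 81 days ago vs limit 60 → not met
3. CLIA inspection 490 days ago vs limit 540 → met
4. cyber liability coverage $725,000 < $800,000 → not met
5. condition 'performs high-complexity testing' does not hold → requirement n/a → met
6. qualified laboratory directors 2 ≥ 2 → met
7. quality-management plan absent → not met
8. CLIA certificate absent → not met
9. condition 'performs genetic testing' holds; professional liability coverage $2,900,000 < $2,950,000 → not met
10. condition 'handles select agents' holds; proficiency testing 50 days ago vs limit 45 → not met
11. instrument calibration 149 days ago vs limit 180 → met
Not met: 6 of 11

6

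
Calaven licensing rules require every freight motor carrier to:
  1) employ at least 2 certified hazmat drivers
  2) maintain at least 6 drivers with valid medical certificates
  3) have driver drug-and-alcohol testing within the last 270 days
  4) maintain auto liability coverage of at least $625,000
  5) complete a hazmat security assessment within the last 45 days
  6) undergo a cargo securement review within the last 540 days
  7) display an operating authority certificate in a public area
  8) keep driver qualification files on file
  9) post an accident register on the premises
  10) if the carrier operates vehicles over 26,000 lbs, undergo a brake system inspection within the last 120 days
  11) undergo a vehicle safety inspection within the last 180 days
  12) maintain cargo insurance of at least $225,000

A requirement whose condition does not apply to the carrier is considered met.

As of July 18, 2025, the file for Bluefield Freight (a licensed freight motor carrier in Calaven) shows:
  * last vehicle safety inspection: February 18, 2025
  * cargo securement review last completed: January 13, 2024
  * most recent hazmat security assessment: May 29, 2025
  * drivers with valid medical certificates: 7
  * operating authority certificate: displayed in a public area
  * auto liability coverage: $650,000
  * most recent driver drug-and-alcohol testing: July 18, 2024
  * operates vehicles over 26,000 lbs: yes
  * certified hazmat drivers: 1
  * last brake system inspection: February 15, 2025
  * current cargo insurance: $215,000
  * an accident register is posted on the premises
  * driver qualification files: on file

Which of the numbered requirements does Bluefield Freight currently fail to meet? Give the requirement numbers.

1, 3, 5, 6, 10, 12

1. certified hazmat drivers 1 < 2 → not met
2. drivers with valid medical certificates 7 ≥ 6 → met
3. driver drug-and-alcohol testing 365 days ago vs limit 270 → not met
4. auto liability coverage $650,000 ≥ $625,000 → met
5. hazmat security assessment 50 days ago vs limit 45 → not met
6. cargo securement review 552 days ago vs limit 540 → not met
7. operating authority certificate present → met
8. driver qualification files present → met
9. accident register present → met
10. condition 'operates vehicles over 26,000 lbs' holds; brake system inspection 153 days ago vs limit 120 → not met
11. vehicle safety inspection 150 days ago vs limit 180 → met
12. cargo insurance $215,000 < $225,000 → not met
Not met: 1, 3, 5, 6, 10, 12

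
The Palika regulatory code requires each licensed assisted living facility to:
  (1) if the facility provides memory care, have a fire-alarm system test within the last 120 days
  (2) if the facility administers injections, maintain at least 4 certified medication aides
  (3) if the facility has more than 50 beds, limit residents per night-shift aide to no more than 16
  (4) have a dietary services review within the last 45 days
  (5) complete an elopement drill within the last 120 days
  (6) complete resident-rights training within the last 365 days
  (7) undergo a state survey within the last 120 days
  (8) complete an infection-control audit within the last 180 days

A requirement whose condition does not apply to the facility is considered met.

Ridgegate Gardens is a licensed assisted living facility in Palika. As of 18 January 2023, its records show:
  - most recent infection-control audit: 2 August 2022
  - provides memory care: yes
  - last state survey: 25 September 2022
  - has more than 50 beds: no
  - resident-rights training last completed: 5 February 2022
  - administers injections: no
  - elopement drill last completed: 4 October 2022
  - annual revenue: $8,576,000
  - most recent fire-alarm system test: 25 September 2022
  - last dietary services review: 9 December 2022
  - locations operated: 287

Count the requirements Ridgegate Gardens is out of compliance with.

1. condition 'provides memory care' holds; fire-alarm system test 115 days ago vs limit 120 → met
2. condition 'administers injections' does not hold → requirement n/a → met
3. condition 'has more than 50 beds' does not hold → requirement n/a → met
4. dietary services review 40 days ago vs limit 45 → met
5. elopement drill 106 days ago vs limit 120 → met
6. resident-rights training 347 days ago vs limit 365 → met
7. state survey 115 days ago vs limit 120 → met
8. infection-control audit 169 days ago vs limit 180 → met
Not met: 0 of 8

0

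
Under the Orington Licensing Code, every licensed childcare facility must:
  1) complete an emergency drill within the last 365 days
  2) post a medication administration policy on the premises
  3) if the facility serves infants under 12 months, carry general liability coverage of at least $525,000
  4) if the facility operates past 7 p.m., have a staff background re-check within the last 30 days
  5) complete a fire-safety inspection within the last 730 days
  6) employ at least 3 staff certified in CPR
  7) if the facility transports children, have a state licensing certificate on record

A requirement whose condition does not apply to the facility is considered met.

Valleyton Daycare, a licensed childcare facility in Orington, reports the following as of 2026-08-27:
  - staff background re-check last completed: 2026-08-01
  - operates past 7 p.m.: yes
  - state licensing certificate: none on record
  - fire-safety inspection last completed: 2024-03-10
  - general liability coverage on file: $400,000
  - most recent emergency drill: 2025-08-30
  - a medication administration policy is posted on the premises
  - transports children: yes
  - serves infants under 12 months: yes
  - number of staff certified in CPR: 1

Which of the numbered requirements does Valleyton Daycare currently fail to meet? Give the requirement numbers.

1. emergency drill 362 days ago vs limit 365 → met
2. medication administration policy present → met
3. condition 'serves infants under 12 months' holds; general liability coverage $400,000 < $525,000 → not met
4. condition 'operates past 7 p.m.' holds; staff background re-check 26 days ago vs limit 30 → met
5. fire-safety inspection 900 days ago vs limit 730 → not met
6. staff certified in CPR 1 < 3 → not met
7. condition 'transports children' holds; state licensing certificate absent → not met
Not met: 3, 5, 6, 7

3, 5, 6, 7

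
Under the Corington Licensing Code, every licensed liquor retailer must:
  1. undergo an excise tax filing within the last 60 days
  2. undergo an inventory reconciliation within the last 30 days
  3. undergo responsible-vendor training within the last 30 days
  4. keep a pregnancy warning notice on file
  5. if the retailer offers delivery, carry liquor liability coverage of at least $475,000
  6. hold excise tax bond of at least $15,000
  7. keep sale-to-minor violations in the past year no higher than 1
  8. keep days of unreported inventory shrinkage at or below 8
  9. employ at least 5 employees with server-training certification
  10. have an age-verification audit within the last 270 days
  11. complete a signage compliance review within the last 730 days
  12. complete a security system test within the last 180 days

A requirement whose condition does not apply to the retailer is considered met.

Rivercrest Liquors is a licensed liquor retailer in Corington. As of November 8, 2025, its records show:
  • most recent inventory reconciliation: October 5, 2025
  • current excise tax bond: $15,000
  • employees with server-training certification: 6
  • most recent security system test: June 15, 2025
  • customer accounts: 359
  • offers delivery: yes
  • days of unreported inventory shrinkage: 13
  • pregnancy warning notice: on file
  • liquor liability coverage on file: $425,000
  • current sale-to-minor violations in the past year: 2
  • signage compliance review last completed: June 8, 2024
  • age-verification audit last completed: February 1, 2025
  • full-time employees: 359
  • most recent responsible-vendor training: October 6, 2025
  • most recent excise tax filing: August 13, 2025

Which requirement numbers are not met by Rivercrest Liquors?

1. excise tax filing 87 days ago vs limit 60 → not met
2. inventory reconciliation 34 days ago vs limit 30 → not met
3. responsible-vendor training 33 days ago vs limit 30 → not met
4. pregnancy warning notice present → met
5. condition 'offers delivery' holds; liquor liability coverage $425,000 < $475,000 → not met
6. excise tax bond $15,000 ≥ $15,000 → met
7. sale-to-minor violations in the past year 2 > 1 → not met
8. days of unreported inventory shrinkage 13 > 8 → not met
9. employees with server-training certification 6 ≥ 5 → met
10. age-verification audit 280 days ago vs limit 270 → not met
11. signage compliance review 518 days ago vs limit 730 → met
12. security system test 146 days ago vs limit 180 → met
Not met: 1, 2, 3, 5, 7, 8, 10

1, 2, 3, 5, 7, 8, 10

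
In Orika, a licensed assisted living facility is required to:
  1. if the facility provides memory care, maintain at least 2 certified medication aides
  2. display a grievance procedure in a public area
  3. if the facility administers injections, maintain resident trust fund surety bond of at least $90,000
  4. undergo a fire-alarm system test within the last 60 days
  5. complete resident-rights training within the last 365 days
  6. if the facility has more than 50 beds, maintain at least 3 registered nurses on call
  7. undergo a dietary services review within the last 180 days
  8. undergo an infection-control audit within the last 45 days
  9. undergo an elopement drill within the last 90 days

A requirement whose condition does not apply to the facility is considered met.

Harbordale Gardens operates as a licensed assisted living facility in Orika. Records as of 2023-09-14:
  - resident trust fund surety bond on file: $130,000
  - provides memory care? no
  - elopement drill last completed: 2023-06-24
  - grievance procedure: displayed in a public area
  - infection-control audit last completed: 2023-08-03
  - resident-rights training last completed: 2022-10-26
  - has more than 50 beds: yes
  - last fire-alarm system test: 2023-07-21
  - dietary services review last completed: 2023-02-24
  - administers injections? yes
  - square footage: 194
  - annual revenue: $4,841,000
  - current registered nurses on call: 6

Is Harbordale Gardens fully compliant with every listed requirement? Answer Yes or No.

1. condition 'provides memory care' does not hold → requirement n/a → met
2. grievance procedure present → met
3. condition 'administers injections' holds; resident trust fund surety bond $130,000 ≥ $90,000 → met
4. fire-alarm system test 55 days ago vs limit 60 → met
5. resident-rights training 323 days ago vs limit 365 → met
6. condition 'has more than 50 beds' holds; registered nurses on call 6 ≥ 3 → met
7. dietary services review 202 days ago vs limit 180 → not met
8. infection-control audit 42 days ago vs limit 45 → met
9. elopement drill 82 days ago vs limit 90 → met
Not met: 7

No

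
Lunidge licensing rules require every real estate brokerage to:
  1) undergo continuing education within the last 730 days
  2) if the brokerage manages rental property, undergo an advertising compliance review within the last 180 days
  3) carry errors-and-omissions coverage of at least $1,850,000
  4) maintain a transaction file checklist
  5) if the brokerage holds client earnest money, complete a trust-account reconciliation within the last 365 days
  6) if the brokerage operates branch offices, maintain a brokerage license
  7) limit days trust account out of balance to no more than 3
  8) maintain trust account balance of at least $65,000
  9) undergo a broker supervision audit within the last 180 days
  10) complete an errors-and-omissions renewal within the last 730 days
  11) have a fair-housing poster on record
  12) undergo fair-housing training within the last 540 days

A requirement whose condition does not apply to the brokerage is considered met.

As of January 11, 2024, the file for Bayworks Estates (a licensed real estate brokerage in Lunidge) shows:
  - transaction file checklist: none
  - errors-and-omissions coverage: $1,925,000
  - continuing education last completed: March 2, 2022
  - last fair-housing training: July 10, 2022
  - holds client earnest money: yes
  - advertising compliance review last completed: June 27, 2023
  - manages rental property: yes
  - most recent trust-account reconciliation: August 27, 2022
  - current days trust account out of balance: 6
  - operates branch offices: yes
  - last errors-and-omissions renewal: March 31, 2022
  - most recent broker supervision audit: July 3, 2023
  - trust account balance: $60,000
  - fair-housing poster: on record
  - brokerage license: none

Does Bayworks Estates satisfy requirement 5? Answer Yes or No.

5. condition 'holds client earnest money' holds; trust-account reconciliation 502 days ago vs limit 365 → not met

No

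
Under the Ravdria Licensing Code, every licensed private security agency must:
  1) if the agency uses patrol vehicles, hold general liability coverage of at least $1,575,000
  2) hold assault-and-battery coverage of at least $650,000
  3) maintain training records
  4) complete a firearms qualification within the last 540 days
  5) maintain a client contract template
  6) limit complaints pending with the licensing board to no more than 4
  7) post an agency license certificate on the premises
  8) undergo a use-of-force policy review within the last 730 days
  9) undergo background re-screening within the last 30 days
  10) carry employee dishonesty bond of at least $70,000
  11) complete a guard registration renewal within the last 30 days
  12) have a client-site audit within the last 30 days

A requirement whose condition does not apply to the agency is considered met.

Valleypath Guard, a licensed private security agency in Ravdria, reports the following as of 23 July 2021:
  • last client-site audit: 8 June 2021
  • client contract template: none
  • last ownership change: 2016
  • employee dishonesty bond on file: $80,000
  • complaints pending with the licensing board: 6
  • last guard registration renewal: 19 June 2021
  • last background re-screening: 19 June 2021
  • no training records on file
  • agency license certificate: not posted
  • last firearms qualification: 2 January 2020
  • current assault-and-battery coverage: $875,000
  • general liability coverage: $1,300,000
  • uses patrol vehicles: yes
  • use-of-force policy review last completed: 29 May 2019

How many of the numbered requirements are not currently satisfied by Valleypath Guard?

10

1. condition 'uses patrol vehicles' holds; general liability coverage $1,300,000 < $1,575,000 → not met
2. assault-and-battery coverage $875,000 ≥ $650,000 → met
3. training records absent → not met
4. firearms qualification 568 days ago vs limit 540 → not met
5. client contract template absent → not met
6. complaints pending with the licensing board 6 > 4 → not met
7. agency license certificate absent → not met
8. use-of-force policy review 786 days ago vs limit 730 → not met
9. background re-screening 34 days ago vs limit 30 → not met
10. employee dishonesty bond $80,000 ≥ $70,000 → met
11. guard registration renewal 34 days ago vs limit 30 → not met
12. client-site audit 45 days ago vs limit 30 → not met
Not met: 10 of 12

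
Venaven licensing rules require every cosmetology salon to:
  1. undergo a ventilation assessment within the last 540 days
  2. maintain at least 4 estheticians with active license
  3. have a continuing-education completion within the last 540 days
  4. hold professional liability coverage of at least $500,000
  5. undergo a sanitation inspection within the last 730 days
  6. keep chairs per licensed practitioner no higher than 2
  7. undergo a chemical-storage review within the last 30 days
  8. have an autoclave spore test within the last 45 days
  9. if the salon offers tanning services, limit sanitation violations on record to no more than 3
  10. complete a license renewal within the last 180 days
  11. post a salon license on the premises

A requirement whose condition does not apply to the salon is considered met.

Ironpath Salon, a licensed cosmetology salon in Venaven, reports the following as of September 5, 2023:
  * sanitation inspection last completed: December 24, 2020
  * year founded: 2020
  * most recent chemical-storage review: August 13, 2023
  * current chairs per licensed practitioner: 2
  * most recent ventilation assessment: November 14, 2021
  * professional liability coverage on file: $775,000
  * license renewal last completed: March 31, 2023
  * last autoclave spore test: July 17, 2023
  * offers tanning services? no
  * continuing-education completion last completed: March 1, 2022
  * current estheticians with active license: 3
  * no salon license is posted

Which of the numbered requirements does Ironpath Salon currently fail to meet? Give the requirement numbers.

1. ventilation assessment 660 days ago vs limit 540 → not met
2. estheticians with active license 3 < 4 → not met
3. continuing-education completion 553 days ago vs limit 540 → not met
4. professional liability coverage $775,000 ≥ $500,000 → met
5. sanitation inspection 985 days ago vs limit 730 → not met
6. chairs per licensed practitioner 2 ≤ 2 → met
7. chemical-storage review 23 days ago vs limit 30 → met
8. autoclave spore test 50 days ago vs limit 45 → not met
9. condition 'offers tanning services' does not hold → requirement n/a → met
10. license renewal 158 days ago vs limit 180 → met
11. salon license absent → not met
Not met: 1, 2, 3, 5, 8, 11

1, 2, 3, 5, 8, 11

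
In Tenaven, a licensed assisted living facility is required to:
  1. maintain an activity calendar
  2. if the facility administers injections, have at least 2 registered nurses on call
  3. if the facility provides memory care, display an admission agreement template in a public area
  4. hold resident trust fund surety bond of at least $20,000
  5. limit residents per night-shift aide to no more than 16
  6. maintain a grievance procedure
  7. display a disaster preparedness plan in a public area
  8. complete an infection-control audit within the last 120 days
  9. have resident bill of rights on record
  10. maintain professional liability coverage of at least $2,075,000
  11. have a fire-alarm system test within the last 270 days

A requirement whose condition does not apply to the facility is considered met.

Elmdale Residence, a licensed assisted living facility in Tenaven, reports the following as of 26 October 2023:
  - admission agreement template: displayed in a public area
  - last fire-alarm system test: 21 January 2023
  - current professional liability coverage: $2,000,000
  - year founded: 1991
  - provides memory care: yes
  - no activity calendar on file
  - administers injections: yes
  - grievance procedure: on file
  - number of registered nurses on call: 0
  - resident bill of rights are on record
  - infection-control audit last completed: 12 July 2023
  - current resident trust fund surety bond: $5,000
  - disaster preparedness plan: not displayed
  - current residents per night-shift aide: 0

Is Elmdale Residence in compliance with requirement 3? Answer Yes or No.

3. condition 'provides memory care' holds; admission agreement template present → met

Yes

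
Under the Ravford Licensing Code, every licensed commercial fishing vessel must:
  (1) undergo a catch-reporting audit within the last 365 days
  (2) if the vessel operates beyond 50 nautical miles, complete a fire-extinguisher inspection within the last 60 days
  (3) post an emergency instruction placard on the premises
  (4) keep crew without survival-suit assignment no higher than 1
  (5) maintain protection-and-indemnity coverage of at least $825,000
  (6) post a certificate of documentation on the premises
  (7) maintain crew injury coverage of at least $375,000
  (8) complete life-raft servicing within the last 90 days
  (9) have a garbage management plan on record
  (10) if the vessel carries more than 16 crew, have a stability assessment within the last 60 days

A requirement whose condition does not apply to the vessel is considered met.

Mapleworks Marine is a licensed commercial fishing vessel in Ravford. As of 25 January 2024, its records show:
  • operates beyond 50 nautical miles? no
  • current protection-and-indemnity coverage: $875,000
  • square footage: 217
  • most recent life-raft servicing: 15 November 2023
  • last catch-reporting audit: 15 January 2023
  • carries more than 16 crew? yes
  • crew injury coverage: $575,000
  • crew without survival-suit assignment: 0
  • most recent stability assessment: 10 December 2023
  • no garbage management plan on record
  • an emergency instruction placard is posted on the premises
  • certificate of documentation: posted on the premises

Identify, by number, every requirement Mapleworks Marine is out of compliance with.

1, 9

1. catch-reporting audit 375 days ago vs limit 365 → not met
2. condition 'operates beyond 50 nautical miles' does not hold → requirement n/a → met
3. emergency instruction placard present → met
4. crew without survival-suit assignment 0 ≤ 1 → met
5. protection-and-indemnity coverage $875,000 ≥ $825,000 → met
6. certificate of documentation present → met
7. crew injury coverage $575,000 ≥ $375,000 → met
8. life-raft servicing 71 days ago vs limit 90 → met
9. garbage management plan absent → not met
10. condition 'carries more than 16 crew' holds; stability assessment 46 days ago vs limit 60 → met
Not met: 1, 9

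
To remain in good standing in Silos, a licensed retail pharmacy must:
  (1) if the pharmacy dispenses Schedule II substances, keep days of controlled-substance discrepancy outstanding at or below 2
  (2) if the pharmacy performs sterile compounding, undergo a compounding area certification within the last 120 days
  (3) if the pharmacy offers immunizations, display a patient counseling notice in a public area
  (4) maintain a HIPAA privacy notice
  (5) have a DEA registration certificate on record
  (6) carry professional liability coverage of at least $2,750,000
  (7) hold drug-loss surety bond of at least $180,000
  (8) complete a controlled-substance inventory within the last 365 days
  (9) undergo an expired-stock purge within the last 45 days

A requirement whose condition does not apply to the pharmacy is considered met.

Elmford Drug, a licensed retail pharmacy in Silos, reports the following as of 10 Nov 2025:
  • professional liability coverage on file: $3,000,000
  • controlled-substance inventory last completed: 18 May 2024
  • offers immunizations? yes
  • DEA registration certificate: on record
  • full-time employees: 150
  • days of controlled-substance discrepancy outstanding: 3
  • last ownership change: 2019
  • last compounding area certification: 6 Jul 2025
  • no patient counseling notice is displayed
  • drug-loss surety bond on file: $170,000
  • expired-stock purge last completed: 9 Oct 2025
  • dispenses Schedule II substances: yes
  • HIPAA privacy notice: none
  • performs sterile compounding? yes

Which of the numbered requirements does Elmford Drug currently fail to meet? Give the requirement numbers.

1, 2, 3, 4, 7, 8

1. condition 'dispenses Schedule II substances' holds; days of controlled-substance discrepancy outstanding 3 > 2 → not met
2. condition 'performs sterile compounding' holds; compounding area certification 127 days ago vs limit 120 → not met
3. condition 'offers immunizations' holds; patient counseling notice absent → not met
4. HIPAA privacy notice absent → not met
5. DEA registration certificate present → met
6. professional liability coverage $3,000,000 ≥ $2,750,000 → met
7. drug-loss surety bond $170,000 < $180,000 → not met
8. controlled-substance inventory 541 days ago vs limit 365 → not met
9. expired-stock purge 32 days ago vs limit 45 → met
Not met: 1, 2, 3, 4, 7, 8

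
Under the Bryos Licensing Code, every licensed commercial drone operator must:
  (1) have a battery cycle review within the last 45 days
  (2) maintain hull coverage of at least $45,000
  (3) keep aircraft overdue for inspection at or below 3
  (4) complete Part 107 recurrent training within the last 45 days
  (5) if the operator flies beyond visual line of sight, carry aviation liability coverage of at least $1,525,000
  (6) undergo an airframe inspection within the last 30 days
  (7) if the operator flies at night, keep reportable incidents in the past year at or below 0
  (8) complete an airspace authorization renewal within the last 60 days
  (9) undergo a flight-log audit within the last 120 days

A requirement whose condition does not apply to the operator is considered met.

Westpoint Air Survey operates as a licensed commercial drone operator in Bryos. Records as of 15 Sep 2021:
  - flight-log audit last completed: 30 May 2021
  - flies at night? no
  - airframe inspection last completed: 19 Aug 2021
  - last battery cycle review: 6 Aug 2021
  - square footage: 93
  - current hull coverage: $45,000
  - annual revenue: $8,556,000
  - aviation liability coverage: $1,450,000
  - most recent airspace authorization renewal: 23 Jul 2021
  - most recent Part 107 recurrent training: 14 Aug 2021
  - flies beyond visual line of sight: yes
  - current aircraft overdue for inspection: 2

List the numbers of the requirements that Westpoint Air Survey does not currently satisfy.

1. battery cycle review 40 days ago vs limit 45 → met
2. hull coverage $45,000 ≥ $45,000 → met
3. aircraft overdue for inspection 2 ≤ 3 → met
4. Part 107 recurrent training 32 days ago vs limit 45 → met
5. condition 'flies beyond visual line of sight' holds; aviation liability coverage $1,450,000 < $1,525,000 → not met
6. airframe inspection 27 days ago vs limit 30 → met
7. condition 'flies at night' does not hold → requirement n/a → met
8. airspace authorization renewal 54 days ago vs limit 60 → met
9. flight-log audit 108 days ago vs limit 120 → met
Not met: 5

5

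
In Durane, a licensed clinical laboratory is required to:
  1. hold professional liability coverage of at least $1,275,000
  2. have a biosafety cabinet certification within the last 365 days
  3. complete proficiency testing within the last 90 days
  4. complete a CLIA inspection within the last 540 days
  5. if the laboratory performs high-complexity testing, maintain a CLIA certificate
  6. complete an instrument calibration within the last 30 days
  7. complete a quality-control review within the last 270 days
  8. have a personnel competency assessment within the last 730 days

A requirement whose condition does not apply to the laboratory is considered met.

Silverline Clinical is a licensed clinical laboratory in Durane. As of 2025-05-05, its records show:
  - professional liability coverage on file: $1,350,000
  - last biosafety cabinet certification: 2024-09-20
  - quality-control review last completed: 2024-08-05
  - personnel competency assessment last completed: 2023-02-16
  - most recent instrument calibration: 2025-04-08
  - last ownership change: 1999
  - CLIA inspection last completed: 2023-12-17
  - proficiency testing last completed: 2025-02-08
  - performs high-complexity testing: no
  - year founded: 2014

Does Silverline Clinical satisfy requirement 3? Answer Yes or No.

Yes

3. proficiency testing 86 days ago vs limit 90 → met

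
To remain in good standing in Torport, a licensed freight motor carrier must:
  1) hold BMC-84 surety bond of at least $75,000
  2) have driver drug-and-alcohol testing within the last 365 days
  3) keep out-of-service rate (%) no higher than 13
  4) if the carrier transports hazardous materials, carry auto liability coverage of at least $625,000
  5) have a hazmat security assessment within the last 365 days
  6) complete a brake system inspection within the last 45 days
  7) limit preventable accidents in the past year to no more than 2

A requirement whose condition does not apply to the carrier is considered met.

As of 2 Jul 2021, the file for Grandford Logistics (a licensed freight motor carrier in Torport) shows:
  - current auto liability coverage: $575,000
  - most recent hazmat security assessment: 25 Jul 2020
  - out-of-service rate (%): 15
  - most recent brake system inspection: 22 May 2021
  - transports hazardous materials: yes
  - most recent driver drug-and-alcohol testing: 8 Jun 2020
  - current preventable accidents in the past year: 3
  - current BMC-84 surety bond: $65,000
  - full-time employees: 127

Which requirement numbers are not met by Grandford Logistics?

1, 2, 3, 4, 7

1. BMC-84 surety bond $65,000 < $75,000 → not met
2. driver drug-and-alcohol testing 389 days ago vs limit 365 → not met
3. out-of-service rate (%) 15 > 13 → not met
4. condition 'transports hazardous materials' holds; auto liability coverage $575,000 < $625,000 → not met
5. hazmat security assessment 342 days ago vs limit 365 → met
6. brake system inspection 41 days ago vs limit 45 → met
7. preventable accidents in the past year 3 > 2 → not met
Not met: 1, 2, 3, 4, 7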